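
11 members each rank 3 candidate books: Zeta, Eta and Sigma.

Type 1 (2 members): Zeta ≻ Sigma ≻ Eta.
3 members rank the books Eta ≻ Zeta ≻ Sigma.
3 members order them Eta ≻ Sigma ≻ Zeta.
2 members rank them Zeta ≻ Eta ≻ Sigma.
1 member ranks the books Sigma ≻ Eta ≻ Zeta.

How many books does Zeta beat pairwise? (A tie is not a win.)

Zeta against each rival (11 members):
Zeta–Eta: Eta 7–4.
Zeta–Sigma: Zeta 7–4.
Zeta beats Sigma; loses to Eta — 1 pairwise win.

1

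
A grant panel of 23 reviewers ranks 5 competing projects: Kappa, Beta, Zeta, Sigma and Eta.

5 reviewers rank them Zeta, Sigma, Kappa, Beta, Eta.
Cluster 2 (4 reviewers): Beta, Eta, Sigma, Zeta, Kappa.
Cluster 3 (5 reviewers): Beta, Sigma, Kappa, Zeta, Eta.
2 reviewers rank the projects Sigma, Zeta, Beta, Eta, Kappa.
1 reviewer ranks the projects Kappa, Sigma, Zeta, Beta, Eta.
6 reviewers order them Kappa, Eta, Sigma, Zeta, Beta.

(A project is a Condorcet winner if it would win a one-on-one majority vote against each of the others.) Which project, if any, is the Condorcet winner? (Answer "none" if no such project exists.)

Sigma

Pairwise majorities:
Kappa vs Beta: Kappa, 12–11.
Kappa vs Zeta: Kappa, 12–11.
Kappa–Sigma: Sigma 16–7.
Kappa–Eta: Kappa 17–6.
Beta vs Zeta: Zeta wins 14–9.
Beta vs Sigma: Sigma wins 14–9.
Beta vs Eta: Beta, 17–6.
Zeta vs Sigma: Sigma, 18–5.
Zeta–Eta: Zeta 13–10.
Sigma–Eta: Sigma 13–10.
Sigma defeats every rival head-to-head and is the Condorcet winner.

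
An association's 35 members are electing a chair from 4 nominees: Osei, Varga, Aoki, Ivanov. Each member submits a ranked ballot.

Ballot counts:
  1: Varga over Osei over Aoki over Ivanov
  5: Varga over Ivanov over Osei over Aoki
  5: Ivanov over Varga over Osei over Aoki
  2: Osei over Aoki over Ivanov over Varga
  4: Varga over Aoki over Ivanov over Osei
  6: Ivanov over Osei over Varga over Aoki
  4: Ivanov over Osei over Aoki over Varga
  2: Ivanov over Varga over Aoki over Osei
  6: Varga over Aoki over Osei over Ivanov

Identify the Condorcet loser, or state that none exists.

Aoki

Head-to-head results (35 voters):
Osei vs Varga: 2+6+4 = 12 for Osei, 23 for Varga — Varga by 23–12.
Osei vs Aoki: 23 to 12, Osei.
Osei vs Ivanov: Ivanov wins 26–9.
Varga vs Aoki: 29 for Varga, 6 for Aoki — Varga by 29–6.
Varga vs Ivanov: Varga is ranked higher on 1+5+4+6 = 16 ballots, Ivanov on 19. Ivanov wins 19–16.
Aoki vs Ivanov: Aoki preferred on 1+2+4+6 = 13 ballots; Ivanov wins 22–13.
Aoki is beaten in every head-to-head and is the Condorcet loser.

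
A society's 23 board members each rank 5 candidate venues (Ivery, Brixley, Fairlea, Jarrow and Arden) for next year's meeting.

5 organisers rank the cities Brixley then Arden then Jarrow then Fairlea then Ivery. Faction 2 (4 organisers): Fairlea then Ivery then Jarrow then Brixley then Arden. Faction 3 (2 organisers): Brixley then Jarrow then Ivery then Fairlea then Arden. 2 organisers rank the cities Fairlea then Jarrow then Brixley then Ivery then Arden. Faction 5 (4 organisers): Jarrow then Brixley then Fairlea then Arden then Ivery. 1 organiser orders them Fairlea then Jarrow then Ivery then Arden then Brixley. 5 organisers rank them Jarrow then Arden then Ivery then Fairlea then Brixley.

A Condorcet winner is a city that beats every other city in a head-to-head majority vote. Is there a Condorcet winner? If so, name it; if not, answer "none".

Head-to-head results (23 organisers):
Ivery vs Brixley: Ivery preferred on 4+1+5 = 10 ballots; Brixley wins 13–10.
Ivery vs Fairlea: 2+5 = 7 for Ivery, 16 for Fairlea — Fairlea by 16–7.
Ivery vs Jarrow: Ivery preferred on 4 ballots; Jarrow wins 19–4.
Ivery vs Arden: Ivery preferred on 4+2+2+1 = 9 ballots; Arden wins 14–9.
Brixley vs Fairlea: 5+2+4 = 11 for Brixley, 12 for Fairlea — Fairlea by 12–11.
Brixley vs Jarrow: 5+2 = 7 for Brixley, 16 for Jarrow — Jarrow by 16–7.
Brixley vs Arden: 17 to 6, Brixley.
Fairlea vs Jarrow: Fairlea preferred on 4+2+1 = 7 ballots; Jarrow wins 16–7.
Fairlea vs Arden: 4+2+2+4+1 = 13 for Fairlea, 10 for Arden — Fairlea by 13–10.
Jarrow vs Arden: 4+2+2+4+1+5 = 18 for Jarrow, 5 for Arden — Jarrow by 18–5.
Jarrow defeats every rival head-to-head and is the Condorcet winner.

Jarrow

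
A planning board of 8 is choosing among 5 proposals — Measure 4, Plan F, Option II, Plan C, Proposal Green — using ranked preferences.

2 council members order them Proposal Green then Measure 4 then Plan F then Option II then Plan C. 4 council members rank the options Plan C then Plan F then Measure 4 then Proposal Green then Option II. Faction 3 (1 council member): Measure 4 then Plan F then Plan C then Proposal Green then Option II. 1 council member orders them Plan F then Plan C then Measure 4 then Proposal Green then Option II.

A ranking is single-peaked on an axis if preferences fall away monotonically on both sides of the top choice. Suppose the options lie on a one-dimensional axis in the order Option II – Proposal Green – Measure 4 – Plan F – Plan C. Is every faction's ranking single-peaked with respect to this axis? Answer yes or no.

Axis positions: Option II=1, Proposal Green=2, Measure 4=3, Plan F=4, Plan C=5.
Faction 1 (peak Proposal Green at position 2): ranking walks positions 2-3-4-1-5, expanding outward from the peak — single-peaked.
Faction 2 (peak Plan C at position 5): ranking walks positions 5-4-3-2-1, expanding outward from the peak — single-peaked.
Faction 3 (peak Measure 4 at position 3): ranking walks positions 3-4-5-2-1, expanding outward from the peak — single-peaked.
Faction 4 (peak Plan F at position 4): ranking walks positions 4-5-3-2-1, expanding outward from the peak — single-peaked.
Every ranking is single-peaked on this axis.

yes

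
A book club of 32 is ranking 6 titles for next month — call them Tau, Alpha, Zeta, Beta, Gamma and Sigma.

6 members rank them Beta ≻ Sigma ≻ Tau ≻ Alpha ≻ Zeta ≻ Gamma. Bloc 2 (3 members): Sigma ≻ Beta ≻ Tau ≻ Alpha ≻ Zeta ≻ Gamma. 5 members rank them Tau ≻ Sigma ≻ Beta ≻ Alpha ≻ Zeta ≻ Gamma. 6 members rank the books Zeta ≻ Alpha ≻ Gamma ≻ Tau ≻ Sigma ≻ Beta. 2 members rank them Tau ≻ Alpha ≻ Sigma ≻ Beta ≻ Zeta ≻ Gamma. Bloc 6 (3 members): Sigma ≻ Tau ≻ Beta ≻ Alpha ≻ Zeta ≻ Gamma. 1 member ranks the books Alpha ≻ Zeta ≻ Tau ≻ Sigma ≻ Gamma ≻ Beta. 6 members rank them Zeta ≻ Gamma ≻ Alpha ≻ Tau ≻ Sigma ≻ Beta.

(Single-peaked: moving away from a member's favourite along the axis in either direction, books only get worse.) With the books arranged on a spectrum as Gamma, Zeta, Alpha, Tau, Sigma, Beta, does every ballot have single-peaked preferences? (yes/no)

yes

Axis positions: Gamma=1, Zeta=2, Alpha=3, Tau=4, Sigma=5, Beta=6.
Bloc 1 (peak Beta at position 6): ranking walks positions 6-5-4-3-2-1, expanding outward from the peak — single-peaked.
Bloc 2 (peak Sigma at position 5): ranking walks positions 5-6-4-3-2-1, expanding outward from the peak — single-peaked.
Bloc 3 (peak Tau at position 4): ranking walks positions 4-5-6-3-2-1, expanding outward from the peak — single-peaked.
Bloc 4 (peak Zeta at position 2): ranking walks positions 2-3-1-4-5-6, expanding outward from the peak — single-peaked.
Bloc 5 (peak Tau at position 4): ranking walks positions 4-3-5-6-2-1, expanding outward from the peak — single-peaked.
Bloc 6 (peak Sigma at position 5): ranking walks positions 5-4-6-3-2-1, expanding outward from the peak — single-peaked.
Bloc 7 (peak Alpha at position 3): ranking walks positions 3-2-4-5-1-6, expanding outward from the peak — single-peaked.
Bloc 8 (peak Zeta at position 2): ranking walks positions 2-1-3-4-5-6, expanding outward from the peak — single-peaked.
Every ranking is single-peaked on this axis.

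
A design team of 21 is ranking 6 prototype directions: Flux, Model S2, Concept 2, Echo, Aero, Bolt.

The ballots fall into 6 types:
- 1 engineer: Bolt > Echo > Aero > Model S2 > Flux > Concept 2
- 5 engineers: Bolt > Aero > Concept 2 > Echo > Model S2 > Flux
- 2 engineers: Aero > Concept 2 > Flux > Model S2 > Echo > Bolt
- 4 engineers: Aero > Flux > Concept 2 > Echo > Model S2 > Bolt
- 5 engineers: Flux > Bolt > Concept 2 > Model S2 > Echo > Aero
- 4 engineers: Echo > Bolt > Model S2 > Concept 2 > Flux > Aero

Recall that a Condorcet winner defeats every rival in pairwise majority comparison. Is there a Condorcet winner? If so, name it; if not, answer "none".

none

Head-to-head results (21 engineers):
Flux vs Model S2: Flux, 11–10.
Flux vs Concept 2: Concept 2, 11–10.
Flux vs Echo: Flux, 11–10.
Flux vs Aero: Aero wins 12–9.
Flux vs Bolt: Flux, 11–10.
Model S2 vs Concept 2: Concept 2, 16–5.
Model S2 vs Echo: Echo wins 14–7.
Model S2 vs Aero: Aero wins 12–9.
Model S2 vs Bolt: Bolt, 15–6.
Concept 2–Echo: Concept 2 16–5.
Concept 2 vs Aero: Aero wins 12–9.
Concept 2 vs Bolt: Bolt, 15–6.
Echo vs Aero: Aero, 11–10.
Echo vs Bolt: Bolt wins 11–10.
Aero vs Bolt: Bolt wins 15–6.
Every design loses at least once (Flux loses to Concept 2; Model S2 loses to Flux; Concept 2 loses to Aero; Echo loses to Flux; Aero loses to Bolt; Bolt loses to Flux). The majority relation contains the cycle Flux → Bolt → Concept 2 → Flux, so there is no Condorcet winner.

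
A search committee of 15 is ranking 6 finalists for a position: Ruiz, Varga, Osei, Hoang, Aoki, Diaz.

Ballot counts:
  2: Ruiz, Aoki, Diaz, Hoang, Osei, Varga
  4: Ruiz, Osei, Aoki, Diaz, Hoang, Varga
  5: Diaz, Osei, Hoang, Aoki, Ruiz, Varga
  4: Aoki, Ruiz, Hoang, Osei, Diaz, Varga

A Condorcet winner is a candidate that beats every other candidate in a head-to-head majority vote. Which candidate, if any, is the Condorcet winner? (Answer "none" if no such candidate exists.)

Head-to-head results (15 committee members):
Ruiz vs Varga: Ruiz, 15–0.
Ruiz vs Osei: Ruiz, 10–5.
Ruiz vs Hoang: Ruiz wins 10–5.
Ruiz vs Aoki: Aoki wins 9–6.
Ruiz vs Diaz: Ruiz, 10–5.
Varga vs Osei: Osei wins 15–0.
Varga vs Hoang: Hoang wins 15–0.
Varga vs Aoki: Aoki wins 15–0.
Varga vs Diaz: Diaz wins 15–0.
Osei vs Hoang: Osei wins 9–6.
Osei vs Aoki: Osei wins 9–6.
Osei vs Diaz: Osei wins 8–7.
Hoang vs Aoki: Aoki, 10–5.
Hoang vs Diaz: Diaz, 11–4.
Aoki–Diaz: Aoki 10–5.
Each candidate drops at least one matchup (Ruiz loses to Aoki; Varga loses to Ruiz; Osei loses to Ruiz; Hoang loses to Ruiz; Aoki loses to Osei; Diaz loses to Ruiz); the cycle Ruiz beats Osei beats Aoki beats Ruiz rules out a Condorcet winner.

none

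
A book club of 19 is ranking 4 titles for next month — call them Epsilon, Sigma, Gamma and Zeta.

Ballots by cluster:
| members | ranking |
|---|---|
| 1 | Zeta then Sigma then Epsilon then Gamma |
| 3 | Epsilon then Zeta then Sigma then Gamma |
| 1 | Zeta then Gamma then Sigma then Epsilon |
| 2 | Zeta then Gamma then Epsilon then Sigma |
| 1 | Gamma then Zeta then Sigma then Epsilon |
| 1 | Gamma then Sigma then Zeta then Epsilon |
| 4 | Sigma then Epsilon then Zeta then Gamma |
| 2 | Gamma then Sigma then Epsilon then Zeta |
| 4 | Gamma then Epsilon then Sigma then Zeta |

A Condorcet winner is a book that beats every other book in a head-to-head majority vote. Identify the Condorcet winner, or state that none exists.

Check each pair by majority over 19 ballots:
Epsilon–Sigma: Sigma 10–9.
Epsilon vs Gamma: Gamma, 11–8.
Epsilon vs Zeta: Epsilon, 13–6.
Sigma vs Gamma: Gamma wins 11–8.
Sigma vs Zeta: Sigma, 11–8.
Gamma–Zeta: Zeta 11–8.
Every book loses at least once (Epsilon loses to Sigma; Sigma loses to Gamma; Gamma loses to Zeta; Zeta loses to Epsilon). The majority relation contains the cycle Epsilon beats Zeta beats Gamma beats Epsilon, so there is no Condorcet winner.

none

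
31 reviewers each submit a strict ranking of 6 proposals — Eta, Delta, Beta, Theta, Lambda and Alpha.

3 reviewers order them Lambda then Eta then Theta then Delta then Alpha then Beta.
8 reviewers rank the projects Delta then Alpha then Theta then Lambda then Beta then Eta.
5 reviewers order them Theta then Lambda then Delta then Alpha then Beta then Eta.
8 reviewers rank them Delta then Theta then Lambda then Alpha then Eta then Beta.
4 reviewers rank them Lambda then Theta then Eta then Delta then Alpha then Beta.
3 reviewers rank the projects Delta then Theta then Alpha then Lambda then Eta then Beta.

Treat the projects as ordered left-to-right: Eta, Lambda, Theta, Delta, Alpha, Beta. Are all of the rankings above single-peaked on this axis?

yes

Axis positions: Eta=1, Lambda=2, Theta=3, Delta=4, Alpha=5, Beta=6.
Group 1 (peak Lambda at position 2): ranking walks positions 2-1-3-4-5-6, expanding outward from the peak — single-peaked.
Group 2 (peak Delta at position 4): ranking walks positions 4-5-3-2-6-1, expanding outward from the peak — single-peaked.
Group 3 (peak Theta at position 3): ranking walks positions 3-2-4-5-6-1, expanding outward from the peak — single-peaked.
Group 4 (peak Delta at position 4): ranking walks positions 4-3-2-5-1-6, expanding outward from the peak — single-peaked.
Group 5 (peak Lambda at position 2): ranking walks positions 2-3-1-4-5-6, expanding outward from the peak — single-peaked.
Group 6 (peak Delta at position 4): ranking walks positions 4-3-5-2-1-6, expanding outward from the peak — single-peaked.
Every ranking is single-peaked on this axis.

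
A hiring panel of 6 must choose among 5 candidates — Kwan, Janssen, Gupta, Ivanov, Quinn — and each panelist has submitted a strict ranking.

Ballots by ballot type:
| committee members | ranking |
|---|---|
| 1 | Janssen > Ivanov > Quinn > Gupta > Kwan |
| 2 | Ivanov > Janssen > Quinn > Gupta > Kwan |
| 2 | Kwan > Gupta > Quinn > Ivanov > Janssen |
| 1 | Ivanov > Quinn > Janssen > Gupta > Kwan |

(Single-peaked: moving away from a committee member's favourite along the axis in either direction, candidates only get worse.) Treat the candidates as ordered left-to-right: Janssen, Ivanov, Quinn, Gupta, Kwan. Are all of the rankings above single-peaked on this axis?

yes

Axis positions: Janssen=1, Ivanov=2, Quinn=3, Gupta=4, Kwan=5.
Ballot type 1 (peak Janssen at position 1): ranking walks positions 1-2-3-4-5, expanding outward from the peak — single-peaked.
Ballot type 2 (peak Ivanov at position 2): ranking walks positions 2-1-3-4-5, expanding outward from the peak — single-peaked.
Ballot type 3 (peak Kwan at position 5): ranking walks positions 5-4-3-2-1, expanding outward from the peak — single-peaked.
Ballot type 4 (peak Ivanov at position 2): ranking walks positions 2-3-1-4-5, expanding outward from the peak — single-peaked.
Every ranking is single-peaked on this axis.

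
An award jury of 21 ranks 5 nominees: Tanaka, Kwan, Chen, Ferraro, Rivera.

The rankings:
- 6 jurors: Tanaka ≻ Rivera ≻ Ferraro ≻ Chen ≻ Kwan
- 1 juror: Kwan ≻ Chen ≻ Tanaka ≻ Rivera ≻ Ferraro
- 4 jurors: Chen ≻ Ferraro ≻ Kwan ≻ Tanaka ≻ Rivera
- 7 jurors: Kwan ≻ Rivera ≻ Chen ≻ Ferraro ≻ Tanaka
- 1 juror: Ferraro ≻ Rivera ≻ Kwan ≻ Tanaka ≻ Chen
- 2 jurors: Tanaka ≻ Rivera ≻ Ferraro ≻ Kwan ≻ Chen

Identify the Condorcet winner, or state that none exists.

none

Pairwise majorities:
Tanaka–Kwan: Kwan 13–8.
Tanaka vs Chen: Chen, 12–9.
Tanaka vs Ferraro: Ferraro, 12–9.
Tanaka–Rivera: Tanaka 13–8.
Kwan vs Chen: Kwan, 11–10.
Kwan vs Ferraro: Ferraro, 13–8.
Kwan vs Rivera: Kwan, 12–9.
Chen vs Ferraro: Chen wins 12–9.
Chen–Rivera: Rivera 16–5.
Ferraro vs Rivera: Rivera wins 16–5.
Every nominee loses at least once (Tanaka loses to Kwan; Kwan loses to Ferraro; Chen loses to Kwan; Ferraro loses to Chen; Rivera loses to Tanaka). The majority relation contains the cycle Tanaka → Rivera → Chen → Tanaka, so there is no Condorcet winner.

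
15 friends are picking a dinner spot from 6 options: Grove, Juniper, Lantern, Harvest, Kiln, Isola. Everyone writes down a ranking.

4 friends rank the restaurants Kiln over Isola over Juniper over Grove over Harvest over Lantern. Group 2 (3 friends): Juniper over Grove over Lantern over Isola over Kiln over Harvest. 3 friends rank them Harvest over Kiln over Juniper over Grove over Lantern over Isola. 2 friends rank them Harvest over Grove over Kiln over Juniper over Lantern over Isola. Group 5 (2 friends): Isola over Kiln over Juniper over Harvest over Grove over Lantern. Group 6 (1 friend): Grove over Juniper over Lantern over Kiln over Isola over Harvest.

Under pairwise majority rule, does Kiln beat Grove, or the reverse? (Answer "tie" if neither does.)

Ballots ranking Kiln above Grove: 4 + 3 + 2 = 9.
Ballots ranking Grove above Kiln: 15 − 9 = 6.
Kiln wins the head-to-head 9–6.

Kiln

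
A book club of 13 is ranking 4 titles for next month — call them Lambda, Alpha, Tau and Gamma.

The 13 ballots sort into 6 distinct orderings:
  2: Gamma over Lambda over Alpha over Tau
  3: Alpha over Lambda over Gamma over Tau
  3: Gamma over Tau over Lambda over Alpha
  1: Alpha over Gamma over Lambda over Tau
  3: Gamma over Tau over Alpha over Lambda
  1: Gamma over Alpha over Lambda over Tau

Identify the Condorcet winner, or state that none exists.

Gamma

Pairwise majorities:
Lambda vs Alpha: 5 to 8, Alpha.
Lambda vs Tau: Lambda is ranked higher on 2+3+1+1 = 7 ballots, Tau on 6. Lambda wins 7–6.
Lambda vs Gamma: 3 for Lambda, 10 for Gamma — Gamma by 10–3.
Alpha vs Tau: Alpha, 7–6.
Alpha vs Gamma: 4 to 9, Gamma.
Tau vs Gamma: Tau preferred on 0 ballots; Gamma wins 13–0.
Gamma beats each of Lambda, Alpha, Tau — Gamma is the Condorcet winner.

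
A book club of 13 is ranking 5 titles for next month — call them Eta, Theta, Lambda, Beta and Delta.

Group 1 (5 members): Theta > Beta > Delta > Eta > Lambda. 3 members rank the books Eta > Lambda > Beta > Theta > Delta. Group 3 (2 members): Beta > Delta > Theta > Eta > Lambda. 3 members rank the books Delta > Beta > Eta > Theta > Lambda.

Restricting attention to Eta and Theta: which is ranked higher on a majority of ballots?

Ballots ranking Eta above Theta: 3 + 3 = 6.
Ballots ranking Theta above Eta: 13 − 6 = 7.
Theta wins the head-to-head 7–6.

Theta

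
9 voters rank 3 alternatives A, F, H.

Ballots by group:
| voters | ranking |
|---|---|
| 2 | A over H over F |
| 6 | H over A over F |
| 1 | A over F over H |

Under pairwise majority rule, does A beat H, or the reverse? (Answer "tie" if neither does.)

Ballots ranking A above H: 2 + 1 = 3.
Ballots ranking H above A: 9 − 3 = 6.
H wins the head-to-head 6–3.

H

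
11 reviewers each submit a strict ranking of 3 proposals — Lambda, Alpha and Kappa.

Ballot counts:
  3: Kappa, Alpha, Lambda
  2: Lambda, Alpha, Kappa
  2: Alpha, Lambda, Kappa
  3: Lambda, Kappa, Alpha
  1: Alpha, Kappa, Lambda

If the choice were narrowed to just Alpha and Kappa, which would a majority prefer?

Kappa

Ballots ranking Alpha above Kappa: 2 + 2 + 1 = 5.
Ballots ranking Kappa above Alpha: 11 − 5 = 6.
Kappa wins the head-to-head 6–5.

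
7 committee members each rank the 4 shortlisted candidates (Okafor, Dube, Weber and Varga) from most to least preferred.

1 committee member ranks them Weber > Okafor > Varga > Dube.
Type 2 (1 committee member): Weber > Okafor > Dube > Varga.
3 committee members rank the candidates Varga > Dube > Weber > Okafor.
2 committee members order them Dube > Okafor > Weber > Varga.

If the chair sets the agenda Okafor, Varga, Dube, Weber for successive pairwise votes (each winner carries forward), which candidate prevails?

Round 1: Okafor vs Varga — 4–3, Okafor advances.
Round 2: Okafor vs Dube — 2–5, Dube advances.
Round 3: Dube vs Weber — 5–2, Dube advances.
Dube survives the agenda.

Dube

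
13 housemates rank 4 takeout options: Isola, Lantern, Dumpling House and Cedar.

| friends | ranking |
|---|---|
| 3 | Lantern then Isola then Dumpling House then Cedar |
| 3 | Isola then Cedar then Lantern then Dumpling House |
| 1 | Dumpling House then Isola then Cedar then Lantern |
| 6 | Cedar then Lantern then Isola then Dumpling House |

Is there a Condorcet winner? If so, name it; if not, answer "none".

Pairwise majorities:
Isola vs Lantern: Lantern wins 9–4.
Isola vs Dumpling House: 12 to 1, Isola.
Isola–Cedar: Isola 7–6.
Lantern vs Dumpling House: 12 to 1, Lantern.
Lantern vs Cedar: Lantern is ranked higher on 3 ballots, Cedar on 10. Cedar wins 10–3.
Dumpling House vs Cedar: Cedar, 9–4.
No restaurant is unbeaten: Isola loses to Lantern; Lantern loses to Cedar; Dumpling House loses to Isola; Cedar loses to Isola. In particular Isola beats Cedar beats Lantern beats Isola is a majority cycle — no Condorcet winner exists.

none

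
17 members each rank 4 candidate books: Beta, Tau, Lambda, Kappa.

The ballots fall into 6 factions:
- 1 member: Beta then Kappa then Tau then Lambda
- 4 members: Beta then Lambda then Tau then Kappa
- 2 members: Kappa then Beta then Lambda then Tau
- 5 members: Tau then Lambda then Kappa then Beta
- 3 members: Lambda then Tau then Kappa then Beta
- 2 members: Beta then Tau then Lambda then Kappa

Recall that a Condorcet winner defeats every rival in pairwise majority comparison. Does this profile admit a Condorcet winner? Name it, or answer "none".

Check each pair by majority over 17 ballots:
Beta vs Tau: Beta preferred on 1+4+2+2 = 9 ballots; Beta wins 9–8.
Beta vs Lambda: Beta is ranked higher on 1+4+2+2 = 9 ballots, Lambda on 8. Beta wins 9–8.
Beta vs Kappa: 7 to 10, Kappa.
Tau vs Lambda: 8 to 9, Lambda.
Tau vs Kappa: Tau preferred on 4+5+3+2 = 14 ballots; Tau wins 14–3.
Lambda vs Kappa: Lambda preferred on 4+5+3+2 = 14 ballots; Lambda wins 14–3.
Each book drops at least one matchup (Beta loses to Kappa; Tau loses to Beta; Lambda loses to Beta; Kappa loses to Tau); the cycle Beta beats Tau beats Kappa beats Beta rules out a Condorcet winner.

none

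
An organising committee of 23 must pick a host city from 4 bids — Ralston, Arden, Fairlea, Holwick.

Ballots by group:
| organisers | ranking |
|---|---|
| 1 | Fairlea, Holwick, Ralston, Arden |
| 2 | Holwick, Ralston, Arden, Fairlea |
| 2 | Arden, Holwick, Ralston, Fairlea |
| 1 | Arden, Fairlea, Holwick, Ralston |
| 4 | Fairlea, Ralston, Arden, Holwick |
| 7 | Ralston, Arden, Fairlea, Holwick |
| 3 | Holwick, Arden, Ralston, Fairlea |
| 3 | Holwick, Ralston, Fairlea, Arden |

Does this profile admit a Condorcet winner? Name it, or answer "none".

none

Head-to-head results (23 organisers):
Ralston vs Arden: 1+2+4+7+3 = 17 for Ralston, 6 for Arden — Ralston by 17–6.
Ralston vs Fairlea: Ralston preferred on 2+2+7+3+3 = 17 ballots; Ralston wins 17–6.
Ralston vs Holwick: Ralston preferred on 4+7 = 11 ballots; Holwick wins 12–11.
Arden vs Fairlea: 15 to 8, Arden.
Arden vs Holwick: Arden is ranked higher on 2+1+4+7 = 14 ballots, Holwick on 9. Arden wins 14–9.
Fairlea vs Holwick: Fairlea is ranked higher on 1+1+4+7 = 13 ballots, Holwick on 10. Fairlea wins 13–10.
Each city drops at least one matchup (Ralston loses to Holwick; Arden loses to Ralston; Fairlea loses to Ralston; Holwick loses to Arden); the cycle Ralston beats Arden beats Holwick beats Ralston rules out a Condorcet winner.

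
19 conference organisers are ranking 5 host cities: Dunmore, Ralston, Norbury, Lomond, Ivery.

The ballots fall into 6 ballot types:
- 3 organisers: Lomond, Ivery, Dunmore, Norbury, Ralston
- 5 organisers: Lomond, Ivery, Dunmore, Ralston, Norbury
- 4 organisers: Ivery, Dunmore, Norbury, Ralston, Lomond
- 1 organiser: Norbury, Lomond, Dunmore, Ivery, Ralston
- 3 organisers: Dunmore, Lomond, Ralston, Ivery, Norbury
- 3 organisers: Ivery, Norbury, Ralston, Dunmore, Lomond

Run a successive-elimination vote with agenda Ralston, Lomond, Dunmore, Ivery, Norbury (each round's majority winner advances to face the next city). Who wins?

Ivery

Round 1: Ralston vs Lomond — 7–12, Lomond advances.
Round 2: Lomond vs Dunmore — 9–10, Dunmore advances.
Round 3: Dunmore vs Ivery — 4–15, Ivery advances.
Round 4: Ivery vs Norbury — 18–1, Ivery advances.
The agenda winner is Ivery.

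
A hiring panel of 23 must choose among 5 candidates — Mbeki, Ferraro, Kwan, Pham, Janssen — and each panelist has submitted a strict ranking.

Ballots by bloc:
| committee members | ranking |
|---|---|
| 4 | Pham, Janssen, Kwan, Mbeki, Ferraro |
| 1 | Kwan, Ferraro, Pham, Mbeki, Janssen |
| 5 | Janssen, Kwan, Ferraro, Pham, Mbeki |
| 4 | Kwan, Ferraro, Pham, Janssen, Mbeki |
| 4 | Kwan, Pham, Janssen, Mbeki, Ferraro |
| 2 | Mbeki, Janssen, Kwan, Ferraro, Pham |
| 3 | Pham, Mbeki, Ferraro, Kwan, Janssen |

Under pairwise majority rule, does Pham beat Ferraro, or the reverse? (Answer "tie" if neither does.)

Ferraro

Ballots ranking Pham above Ferraro: 4 + 4 + 3 = 11.
Ballots ranking Ferraro above Pham: 23 − 11 = 12.
Ferraro wins the head-to-head 12–11.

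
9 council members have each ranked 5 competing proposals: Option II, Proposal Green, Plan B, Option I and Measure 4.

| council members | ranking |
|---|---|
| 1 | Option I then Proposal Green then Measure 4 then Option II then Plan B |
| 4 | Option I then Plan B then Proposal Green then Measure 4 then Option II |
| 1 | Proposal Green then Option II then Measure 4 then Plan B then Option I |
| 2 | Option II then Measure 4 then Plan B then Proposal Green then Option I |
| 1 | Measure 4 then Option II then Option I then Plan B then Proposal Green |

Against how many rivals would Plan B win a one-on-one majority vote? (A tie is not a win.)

Plan B against each rival (9 council members):
Plan B vs Option II: Plan B preferred on 4 ballots; Option II wins 5–4.
Plan B–Proposal Green: Plan B 7–2.
Plan B vs Option I: Option I wins 6–3.
Plan B vs Measure 4: Plan B preferred on 4 ballots; Measure 4 wins 5–4.
Plan B beats Proposal Green; loses to Option II, Option I, Measure 4 — 1 pairwise win.

1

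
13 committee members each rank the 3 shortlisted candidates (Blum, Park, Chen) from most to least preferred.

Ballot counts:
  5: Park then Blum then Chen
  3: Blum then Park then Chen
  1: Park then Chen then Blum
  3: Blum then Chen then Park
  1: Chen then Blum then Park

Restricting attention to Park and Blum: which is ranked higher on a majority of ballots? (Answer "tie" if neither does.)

Blum

Ballots ranking Park above Blum: 5 + 1 = 6.
Ballots ranking Blum above Park: 13 − 6 = 7.
Blum wins the head-to-head 7–6.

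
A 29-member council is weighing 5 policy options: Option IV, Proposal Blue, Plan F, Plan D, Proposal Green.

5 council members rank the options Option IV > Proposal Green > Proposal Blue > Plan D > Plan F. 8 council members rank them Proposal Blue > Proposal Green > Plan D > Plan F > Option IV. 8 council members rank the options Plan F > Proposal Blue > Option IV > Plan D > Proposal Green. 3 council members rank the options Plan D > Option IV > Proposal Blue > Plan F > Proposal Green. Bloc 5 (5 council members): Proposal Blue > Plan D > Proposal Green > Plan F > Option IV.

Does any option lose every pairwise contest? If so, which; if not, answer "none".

Pairwise majorities:
Option IV vs Proposal Blue: Option IV preferred on 5+3 = 8 ballots; Proposal Blue wins 21–8.
Option IV vs Plan F: Option IV preferred on 5+3 = 8 ballots; Plan F wins 21–8.
Option IV vs Plan D: 5+8 = 13 for Option IV, 16 for Plan D — Plan D by 16–13.
Option IV vs Proposal Green: Option IV, 16–13.
Proposal Blue vs Plan F: 5+8+3+5 = 21 for Proposal Blue, 8 for Plan F — Proposal Blue by 21–8.
Proposal Blue vs Plan D: Proposal Blue preferred on 5+8+8+5 = 26 ballots; Proposal Blue wins 26–3.
Proposal Blue vs Proposal Green: Proposal Blue is ranked higher on 8+8+3+5 = 24 ballots, Proposal Green on 5. Proposal Blue wins 24–5.
Plan F vs Plan D: Plan D wins 21–8.
Plan F vs Proposal Green: 8+3 = 11 for Plan F, 18 for Proposal Green — Proposal Green by 18–11.
Plan D–Proposal Green: Plan D 16–13.
No option is winless: Option IV beats Proposal Green; Proposal Blue beats Option IV; Plan F beats Option IV; Plan D beats Option IV; Proposal Green beats Plan F. There is no Condorcet loser.

none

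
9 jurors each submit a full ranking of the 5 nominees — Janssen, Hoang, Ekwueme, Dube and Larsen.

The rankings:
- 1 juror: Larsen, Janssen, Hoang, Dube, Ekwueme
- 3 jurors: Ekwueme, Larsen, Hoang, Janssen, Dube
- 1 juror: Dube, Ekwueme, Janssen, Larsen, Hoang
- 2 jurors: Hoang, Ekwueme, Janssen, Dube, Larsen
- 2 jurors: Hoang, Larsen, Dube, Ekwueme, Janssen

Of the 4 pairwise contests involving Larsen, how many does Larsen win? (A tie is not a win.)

3

Larsen against each rival (9 jurors):
Larsen vs Janssen: 6 to 3, Larsen.
Larsen–Hoang: Larsen 5–4.
Larsen vs Ekwueme: 3 to 6, Ekwueme.
Larsen–Dube: Larsen 6–3.
Larsen beats Janssen, Hoang, Dube; loses to Ekwueme — 3 pairwise wins.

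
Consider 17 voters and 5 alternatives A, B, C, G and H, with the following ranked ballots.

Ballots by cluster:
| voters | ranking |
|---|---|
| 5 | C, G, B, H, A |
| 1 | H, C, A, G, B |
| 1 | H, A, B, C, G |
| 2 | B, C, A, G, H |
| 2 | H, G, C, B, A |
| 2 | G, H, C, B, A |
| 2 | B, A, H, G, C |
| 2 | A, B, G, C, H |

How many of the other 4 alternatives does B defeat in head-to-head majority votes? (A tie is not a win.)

B against each rival (17 voters):
B vs A: 5+2+2+2+2 = 13 for B, 4 for A — B by 13–4.
B vs C: B preferred on 1+2+2+2 = 7 ballots; C wins 10–7.
B vs G: G wins 10–7.
B vs H: 11 to 6, B.
B beats A, H; loses to C, G — 2 pairwise wins.

2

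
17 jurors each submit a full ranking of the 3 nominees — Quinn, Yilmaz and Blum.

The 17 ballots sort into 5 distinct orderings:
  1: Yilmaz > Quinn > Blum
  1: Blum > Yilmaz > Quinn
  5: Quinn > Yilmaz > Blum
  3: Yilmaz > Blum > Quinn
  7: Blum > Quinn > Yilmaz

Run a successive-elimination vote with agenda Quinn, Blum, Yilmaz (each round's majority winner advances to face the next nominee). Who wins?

Round 1: Quinn vs Blum — 6–11, Blum advances.
Round 2: Blum vs Yilmaz — 8–9, Yilmaz advances.
The agenda winner is Yilmaz.

Yilmaz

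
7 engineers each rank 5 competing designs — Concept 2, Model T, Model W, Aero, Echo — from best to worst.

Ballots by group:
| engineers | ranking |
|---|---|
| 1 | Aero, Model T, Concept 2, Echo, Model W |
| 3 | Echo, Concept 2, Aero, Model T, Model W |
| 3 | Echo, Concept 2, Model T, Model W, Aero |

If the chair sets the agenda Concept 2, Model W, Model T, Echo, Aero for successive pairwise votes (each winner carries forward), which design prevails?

Echo

Round 1: Concept 2 vs Model W — 7–0, Concept 2 advances.
Round 2: Concept 2 vs Model T — 6–1, Concept 2 advances.
Round 3: Concept 2 vs Echo — 1–6, Echo advances.
Round 4: Echo vs Aero — 6–1, Echo advances.
The agenda winner is Echo.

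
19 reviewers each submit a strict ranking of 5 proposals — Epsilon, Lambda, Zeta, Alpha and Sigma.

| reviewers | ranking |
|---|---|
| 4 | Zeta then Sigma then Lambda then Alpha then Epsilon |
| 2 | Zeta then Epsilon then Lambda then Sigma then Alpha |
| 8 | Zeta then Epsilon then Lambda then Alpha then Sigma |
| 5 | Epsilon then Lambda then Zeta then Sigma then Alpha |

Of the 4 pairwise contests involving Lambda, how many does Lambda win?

2

Lambda against each rival (19 reviewers):
Lambda vs Epsilon: 4 for Lambda, 15 for Epsilon — Epsilon by 15–4.
Lambda vs Zeta: Lambda preferred on 5 ballots; Zeta wins 14–5.
Lambda–Alpha: Lambda 19–0.
Lambda–Sigma: Lambda 15–4.
Lambda beats Alpha, Sigma; loses to Epsilon, Zeta — 2 pairwise wins.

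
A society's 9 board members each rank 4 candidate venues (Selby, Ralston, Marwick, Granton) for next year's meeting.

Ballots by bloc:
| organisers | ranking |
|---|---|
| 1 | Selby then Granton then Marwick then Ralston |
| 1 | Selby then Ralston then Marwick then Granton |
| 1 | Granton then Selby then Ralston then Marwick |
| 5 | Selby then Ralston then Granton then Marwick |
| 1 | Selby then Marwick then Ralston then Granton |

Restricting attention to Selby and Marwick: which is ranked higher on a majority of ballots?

Selby

Ballots ranking Selby above Marwick: 1 + 1 + 1 + 5 + 1 = 9.
Ballots ranking Marwick above Selby: 9 − 9 = 0.
Selby wins the head-to-head 9–0.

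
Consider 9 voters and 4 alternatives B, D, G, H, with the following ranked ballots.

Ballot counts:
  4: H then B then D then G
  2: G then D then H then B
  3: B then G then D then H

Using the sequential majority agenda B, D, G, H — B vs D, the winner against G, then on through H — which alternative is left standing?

Round 1: B vs D — 7–2, B advances.
Round 2: B vs G — 7–2, B advances.
Round 3: B vs H — 3–6, H advances.
H survives the agenda.

H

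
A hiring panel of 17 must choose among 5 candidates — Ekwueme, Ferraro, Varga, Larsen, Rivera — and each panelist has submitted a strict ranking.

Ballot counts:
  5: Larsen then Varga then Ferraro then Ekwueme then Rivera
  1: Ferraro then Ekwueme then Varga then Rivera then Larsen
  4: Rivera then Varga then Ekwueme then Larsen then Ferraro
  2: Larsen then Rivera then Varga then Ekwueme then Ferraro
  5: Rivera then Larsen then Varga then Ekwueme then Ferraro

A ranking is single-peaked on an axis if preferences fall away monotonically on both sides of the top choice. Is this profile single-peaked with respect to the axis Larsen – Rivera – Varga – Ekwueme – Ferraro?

no

Axis positions: Larsen=1, Rivera=2, Varga=3, Ekwueme=4, Ferraro=5.
Faction 1: ranking walks positions 1-3-5-4-2; Varga is ranked above Rivera even though Rivera lies between Varga and the peak Larsen on the axis — preferences dip and rise again. Not single-peaked.
Faction 2 (peak Ferraro at position 5): ranking walks positions 5-4-3-2-1, expanding outward from the peak — single-peaked.
Faction 3 (peak Rivera at position 2): ranking walks positions 2-3-4-1-5, expanding outward from the peak — single-peaked.
Faction 4 (peak Larsen at position 1): ranking walks positions 1-2-3-4-5, expanding outward from the peak — single-peaked.
Faction 5 (peak Rivera at position 2): ranking walks positions 2-1-3-4-5, expanding outward from the peak — single-peaked.
Faction 1 violates single-peakedness, so the profile is not single-peaked on this axis.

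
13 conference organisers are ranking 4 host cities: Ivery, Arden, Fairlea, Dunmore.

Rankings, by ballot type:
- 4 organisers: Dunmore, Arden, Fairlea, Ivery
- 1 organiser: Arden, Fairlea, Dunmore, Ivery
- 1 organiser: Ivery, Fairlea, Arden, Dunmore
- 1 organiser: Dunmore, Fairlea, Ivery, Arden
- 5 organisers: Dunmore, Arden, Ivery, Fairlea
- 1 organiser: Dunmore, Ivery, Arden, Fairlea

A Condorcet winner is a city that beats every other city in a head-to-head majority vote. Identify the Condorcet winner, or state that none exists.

Dunmore

Pairwise majorities:
Ivery vs Arden: Arden wins 10–3.
Ivery vs Fairlea: Ivery, 7–6.
Ivery vs Dunmore: Ivery is ranked higher on 1 ballot, Dunmore on 12. Dunmore wins 12–1.
Arden vs Fairlea: Arden is ranked higher on 4+1+5+1 = 11 ballots, Fairlea on 2. Arden wins 11–2.
Arden vs Dunmore: 1+1 = 2 for Arden, 11 for Dunmore — Dunmore by 11–2.
Fairlea vs Dunmore: Dunmore wins 11–2.
Dunmore defeats every rival head-to-head and is the Condorcet winner.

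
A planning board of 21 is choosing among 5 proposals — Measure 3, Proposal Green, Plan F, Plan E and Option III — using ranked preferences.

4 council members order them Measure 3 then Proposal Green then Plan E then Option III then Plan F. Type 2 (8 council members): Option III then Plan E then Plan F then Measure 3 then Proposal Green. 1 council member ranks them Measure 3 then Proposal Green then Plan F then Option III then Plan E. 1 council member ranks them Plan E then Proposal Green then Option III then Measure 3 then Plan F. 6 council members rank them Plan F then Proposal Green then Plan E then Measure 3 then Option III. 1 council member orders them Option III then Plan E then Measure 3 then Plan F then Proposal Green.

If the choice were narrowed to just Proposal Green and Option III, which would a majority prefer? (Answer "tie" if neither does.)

Ballots ranking Proposal Green above Option III: 4 + 1 + 1 + 6 = 12.
Ballots ranking Option III above Proposal Green: 21 − 12 = 9.
Proposal Green wins the head-to-head 12–9.

Proposal Green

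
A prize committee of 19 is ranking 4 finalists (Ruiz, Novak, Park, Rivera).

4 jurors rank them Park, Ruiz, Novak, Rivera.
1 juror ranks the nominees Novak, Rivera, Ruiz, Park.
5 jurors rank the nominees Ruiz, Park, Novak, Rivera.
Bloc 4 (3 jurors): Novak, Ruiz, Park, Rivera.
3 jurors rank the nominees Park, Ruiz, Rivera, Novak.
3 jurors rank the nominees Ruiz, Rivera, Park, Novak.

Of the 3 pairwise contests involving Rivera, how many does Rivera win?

0

Rivera against each rival (19 jurors):
Rivera vs Ruiz: 1 for Rivera, 18 for Ruiz — Ruiz by 18–1.
Rivera vs Novak: Rivera preferred on 3+3 = 6 ballots; Novak wins 13–6.
Rivera vs Park: Park, 15–4.
Rivera beats no one; loses to Ruiz, Novak, Park — 0 pairwise wins.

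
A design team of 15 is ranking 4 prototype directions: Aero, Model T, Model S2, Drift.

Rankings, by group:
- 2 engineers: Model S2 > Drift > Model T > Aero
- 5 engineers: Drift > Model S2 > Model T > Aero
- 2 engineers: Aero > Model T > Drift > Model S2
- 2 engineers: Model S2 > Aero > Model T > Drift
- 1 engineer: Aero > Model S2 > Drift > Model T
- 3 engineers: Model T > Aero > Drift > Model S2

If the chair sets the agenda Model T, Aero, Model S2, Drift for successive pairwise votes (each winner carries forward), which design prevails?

Round 1: Model T vs Aero — 10–5, Model T advances.
Round 2: Model T vs Model S2 — 5–10, Model S2 advances.
Round 3: Model S2 vs Drift — 5–10, Drift advances.
Drift survives the agenda.

Drift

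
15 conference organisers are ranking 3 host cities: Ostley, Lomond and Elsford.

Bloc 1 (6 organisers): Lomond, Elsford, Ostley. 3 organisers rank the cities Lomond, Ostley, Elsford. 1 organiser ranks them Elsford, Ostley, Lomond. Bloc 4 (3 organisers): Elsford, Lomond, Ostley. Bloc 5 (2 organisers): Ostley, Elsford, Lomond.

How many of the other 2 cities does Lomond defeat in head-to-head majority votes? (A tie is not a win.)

2

Lomond against each rival (15 organisers):
Lomond vs Ostley: Lomond is ranked higher on 6+3+3 = 12 ballots, Ostley on 3. Lomond wins 12–3.
Lomond vs Elsford: Lomond, 9–6.
Lomond beats Ostley, Elsford — 2 pairwise wins.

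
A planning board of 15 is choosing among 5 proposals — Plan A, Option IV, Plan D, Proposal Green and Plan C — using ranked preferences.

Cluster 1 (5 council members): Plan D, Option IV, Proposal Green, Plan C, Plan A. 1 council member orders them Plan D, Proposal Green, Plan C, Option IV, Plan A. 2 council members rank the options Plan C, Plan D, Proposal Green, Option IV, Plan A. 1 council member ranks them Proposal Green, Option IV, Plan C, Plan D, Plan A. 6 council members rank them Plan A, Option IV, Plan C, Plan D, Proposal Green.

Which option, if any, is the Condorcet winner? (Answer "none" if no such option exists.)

none

Check each pair by majority over 15 ballots:
Plan A–Option IV: Option IV 9–6.
Plan A–Plan D: Plan D 9–6.
Plan A vs Proposal Green: Proposal Green wins 9–6.
Plan A vs Plan C: Plan C, 9–6.
Option IV vs Plan D: Plan D wins 8–7.
Option IV–Proposal Green: Option IV 11–4.
Option IV vs Plan C: Option IV wins 12–3.
Plan D–Proposal Green: Plan D 14–1.
Plan D–Plan C: Plan C 9–6.
Proposal Green vs Plan C: Plan C wins 8–7.
Each option drops at least one matchup (Plan A loses to Option IV; Option IV loses to Plan D; Plan D loses to Plan C; Proposal Green loses to Option IV; Plan C loses to Option IV); the cycle Option IV > Plan C > Plan D > Option IV rules out a Condorcet winner.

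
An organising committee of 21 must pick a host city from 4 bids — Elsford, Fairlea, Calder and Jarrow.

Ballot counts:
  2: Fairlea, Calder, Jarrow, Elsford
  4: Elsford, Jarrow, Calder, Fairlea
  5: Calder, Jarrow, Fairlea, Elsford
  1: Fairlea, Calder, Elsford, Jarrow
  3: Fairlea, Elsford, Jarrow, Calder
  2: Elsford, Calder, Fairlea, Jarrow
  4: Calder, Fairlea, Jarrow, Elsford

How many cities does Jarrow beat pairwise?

Jarrow against each rival (21 organisers):
Jarrow vs Elsford: Jarrow, 11–10.
Jarrow–Fairlea: Fairlea 12–9.
Jarrow–Calder: Calder 14–7.
Jarrow beats Elsford; loses to Fairlea, Calder — 1 pairwise win.

1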